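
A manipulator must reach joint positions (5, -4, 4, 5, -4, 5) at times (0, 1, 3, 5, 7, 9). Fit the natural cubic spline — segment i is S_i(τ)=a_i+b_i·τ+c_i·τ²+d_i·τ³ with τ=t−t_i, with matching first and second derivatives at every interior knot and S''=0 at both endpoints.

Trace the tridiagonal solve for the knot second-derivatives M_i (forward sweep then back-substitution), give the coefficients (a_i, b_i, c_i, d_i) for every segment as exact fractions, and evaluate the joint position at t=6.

  seg 0: a=5 b=-779/68 c=0 d=167/68
  seg 1: a=-4 b=-139/34 c=501/68 d=-113/68
  seg 2: a=4 b=185/34 c=-177/68 d=9/136
  seg 3: a=5 b=-71/17 c=-75/34 d=139/136
  seg 4: a=-4 b=-25/34 c=267/68 d=-89/136
S(6) = -49/136

Δ: Δ0=-9, Δ1=4, Δ2=1/2, Δ3=-9/2, Δ4=9/2
row 1: diag=6, rhs=78; c'=1/3, d'=13
row 2: denom=8−2·1/3=22/3; d'=(-21−2·13)/(22/3)=-141/22
row 3: denom=8−2·3/11=82/11; d'=(-30−2·-141/22)/(82/11)=-189/82
row 4: denom=8−2·11/41=306/41; d'=(54−2·-189/82)/(306/41)=267/34
back: M4=267/34
back: M3=-189/82−11/41·267/34=-75/17
back: M2=-141/22−3/11·-75/17=-177/34
back: M1=13−1/3·-177/34=501/34
M: M0=0, M1=501/34, M2=-177/34, M3=-75/17, M4=267/34, M5=0
seg 0: a=5, c=M0/2=0, d=(M1−M0)/(6·1)=167/68, b=Δ0−h0·(2M0+M1)/6=-779/68
seg 1: a=-4, c=M1/2=501/68, d=(M2−M1)/(6·2)=-113/68, b=Δ1−h1·(2M1+M2)/6=-139/34
seg 2: a=4, c=M2/2=-177/68, d=(M3−M2)/(6·2)=9/136, b=Δ2−h2·(2M2+M3)/6=185/34
seg 3: a=5, c=M3/2=-75/34, d=(M4−M3)/(6·2)=139/136, b=Δ3−h3·(2M3+M4)/6=-71/17
seg 4: a=-4, c=M4/2=267/68, d=(M5−M4)/(6·2)=-89/136, b=Δ4−h4·(2M4+M5)/6=-25/34
t_q=6 → seg 3, τ=1; S=5+-71/17·τ+-75/34·τ²+139/136·τ³=-49/136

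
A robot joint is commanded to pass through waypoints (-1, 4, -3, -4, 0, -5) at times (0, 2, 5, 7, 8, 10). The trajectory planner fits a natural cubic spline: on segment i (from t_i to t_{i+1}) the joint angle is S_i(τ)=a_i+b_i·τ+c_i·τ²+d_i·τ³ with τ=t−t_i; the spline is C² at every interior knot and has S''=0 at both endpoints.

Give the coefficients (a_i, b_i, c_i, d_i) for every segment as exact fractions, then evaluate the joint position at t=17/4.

  seg 0: a=-1 b=62981/17670 c=0 d=-9403/35340
  seg 1: a=4 b=6563/17670 c=-9403/5890 d=6139/26505
  seg 2: a=-3 b=-52189/17670 c=575/1178 d=3263/8835
  seg 3: a=-4 b=60623/17670 c=15927/5890 d=-18862/8835
  seg 4: a=0 b=43013/17670 c=-21797/5890 d=21797/35340
S(17/4) = -22919/37696

Δ: Δ0=5/2, Δ1=-7/3, Δ2=-1/2, Δ3=4, Δ4=-5/2
row 1: diag=10, rhs=-29; c'=3/10, d'=-29/10
row 2: denom=10−3·3/10=91/10; d'=(11−3·-29/10)/(91/10)=197/91
row 3: denom=6−2·20/91=506/91; d'=(27−2·197/91)/(506/91)=2063/506
row 4: denom=6−1·91/506=2945/506; d'=(-39−1·2063/506)/(2945/506)=-21797/2945
back: M4=-21797/2945
back: M3=2063/506−91/506·-21797/2945=15927/2945
back: M2=197/91−20/91·15927/2945=575/589
back: M1=-29/10−3/10·575/589=-9403/2945
M: M0=0, M1=-9403/2945, M2=575/589, M3=15927/2945, M4=-21797/2945, M5=0
seg 0: a=-1, c=M0/2=0, d=(M1−M0)/(6·2)=-9403/35340, b=Δ0−h0·(2M0+M1)/6=62981/17670
seg 1: a=4, c=M1/2=-9403/5890, d=(M2−M1)/(6·3)=6139/26505, b=Δ1−h1·(2M1+M2)/6=6563/17670
seg 2: a=-3, c=M2/2=575/1178, d=(M3−M2)/(6·2)=3263/8835, b=Δ2−h2·(2M2+M3)/6=-52189/17670
seg 3: a=-4, c=M3/2=15927/5890, d=(M4−M3)/(6·1)=-18862/8835, b=Δ3−h3·(2M3+M4)/6=60623/17670
seg 4: a=0, c=M4/2=-21797/5890, d=(M5−M4)/(6·2)=21797/35340, b=Δ4−h4·(2M4+M5)/6=43013/17670
t_q=17/4 → seg 1, τ=9/4; S=4+6563/17670·τ+-9403/5890·τ²+6139/26505·τ³=-22919/37696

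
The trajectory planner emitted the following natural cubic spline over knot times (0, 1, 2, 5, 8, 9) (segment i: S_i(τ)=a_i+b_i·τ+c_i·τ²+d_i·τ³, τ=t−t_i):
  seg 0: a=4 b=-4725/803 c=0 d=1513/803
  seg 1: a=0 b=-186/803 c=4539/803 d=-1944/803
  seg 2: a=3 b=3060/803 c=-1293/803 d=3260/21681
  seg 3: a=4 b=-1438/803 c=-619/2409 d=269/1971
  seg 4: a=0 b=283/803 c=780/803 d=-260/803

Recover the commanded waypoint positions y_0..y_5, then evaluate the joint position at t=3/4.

y_0=4 y_1=0 y_2=3 y_3=4 y_4=0 y_5=1
S(3/4) = 19619/51392

y_0 = S_0(0) = a_0 = 4
y_1 = S_1(0) = a_1 = 0
y_2 = S_2(0) = a_2 = 3
y_3 = S_3(0) = a_3 = 4
y_4 = S_4(0) = a_4 = 0
y_5 = S_4(1) = 1
t_q=3/4 is in segment 0 (τ=3/4); S_0(τ)=19619/51392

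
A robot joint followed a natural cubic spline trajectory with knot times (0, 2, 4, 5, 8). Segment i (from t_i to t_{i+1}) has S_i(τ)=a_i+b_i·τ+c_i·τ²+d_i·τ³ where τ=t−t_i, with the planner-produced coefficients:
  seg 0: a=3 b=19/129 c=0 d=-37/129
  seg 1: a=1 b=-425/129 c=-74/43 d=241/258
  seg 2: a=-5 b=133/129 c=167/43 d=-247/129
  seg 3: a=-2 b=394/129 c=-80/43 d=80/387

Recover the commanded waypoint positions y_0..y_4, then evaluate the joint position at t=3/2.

y_0=3 y_1=1 y_2=-5 y_3=-2 y_4=-4
S(3/2) = 775/344

y_0 = S_0(0) = a_0 = 3
y_1 = S_1(0) = a_1 = 1
y_2 = S_2(0) = a_2 = -5
y_3 = S_3(0) = a_3 = -2
y_4 = S_3(3) = -4
t_q=3/2 is in segment 0 (τ=3/2); S_0(τ)=775/344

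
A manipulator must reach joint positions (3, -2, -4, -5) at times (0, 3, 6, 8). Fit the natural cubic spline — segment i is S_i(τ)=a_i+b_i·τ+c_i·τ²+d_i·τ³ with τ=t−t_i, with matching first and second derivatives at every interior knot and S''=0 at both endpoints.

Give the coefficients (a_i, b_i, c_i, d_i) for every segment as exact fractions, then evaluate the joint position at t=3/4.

Δ: Δ0=-5/3, Δ1=-2/3, Δ2=-1/2
row 1: diag=12, rhs=6; c'=1/4, d'=1/2
row 2: denom=10−3·1/4=37/4; d'=(1−3·1/2)/(37/4)=-2/37
back: M2=-2/37
back: M1=1/2−1/4·-2/37=19/37
M: M0=0, M1=19/37, M2=-2/37, M3=0
seg 0: a=3, c=M0/2=0, d=(M1−M0)/(6·3)=19/666, b=Δ0−h0·(2M0+M1)/6=-427/222
seg 1: a=-2, c=M1/2=19/74, d=(M2−M1)/(6·3)=-7/222, b=Δ1−h1·(2M1+M2)/6=-128/111
seg 2: a=-4, c=M2/2=-1/37, d=(M3−M2)/(6·2)=1/222, b=Δ2−h2·(2M2+M3)/6=-103/222
t_q=3/4 → seg 0, τ=3/4; S=3+-427/222·τ+0·τ²+19/666·τ³=7433/4736

  seg 0: a=3 b=-427/222 c=0 d=19/666
  seg 1: a=-2 b=-128/111 c=19/74 d=-7/222
  seg 2: a=-4 b=-103/222 c=-1/37 d=1/222
S(3/4) = 7433/4736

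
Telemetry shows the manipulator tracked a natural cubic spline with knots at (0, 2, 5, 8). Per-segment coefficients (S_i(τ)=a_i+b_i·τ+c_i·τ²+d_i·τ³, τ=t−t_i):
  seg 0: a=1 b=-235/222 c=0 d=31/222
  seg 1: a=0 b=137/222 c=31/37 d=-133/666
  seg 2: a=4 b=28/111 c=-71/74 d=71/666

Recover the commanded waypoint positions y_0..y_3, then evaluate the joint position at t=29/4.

y_0=1 y_1=0 y_2=4 y_3=-1
S(29/4) = 4379/4736

y_0 = S_0(0) = a_0 = 1
y_1 = S_1(0) = a_1 = 0
y_2 = S_2(0) = a_2 = 4
y_3 = S_2(3) = -1
t_q=29/4 is in segment 2 (τ=9/4); S_2(τ)=4379/4736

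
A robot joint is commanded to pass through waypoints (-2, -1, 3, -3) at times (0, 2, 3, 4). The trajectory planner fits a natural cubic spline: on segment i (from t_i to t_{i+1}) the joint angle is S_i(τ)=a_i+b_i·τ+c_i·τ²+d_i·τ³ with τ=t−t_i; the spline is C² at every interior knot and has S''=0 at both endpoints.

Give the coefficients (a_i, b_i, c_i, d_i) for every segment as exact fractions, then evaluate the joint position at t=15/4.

Δ: Δ0=1/2, Δ1=4, Δ2=-6
row 1: diag=6, rhs=21; c'=1/6, d'=7/2
row 2: denom=4−1·1/6=23/6; d'=(-60−1·7/2)/(23/6)=-381/23
back: M2=-381/23
back: M1=7/2−1/6·-381/23=144/23
M: M0=0, M1=144/23, M2=-381/23, M3=0
seg 0: a=-2, c=M0/2=0, d=(M1−M0)/(6·2)=12/23, b=Δ0−h0·(2M0+M1)/6=-73/46
seg 1: a=-1, c=M1/2=72/23, d=(M2−M1)/(6·1)=-175/46, b=Δ1−h1·(2M1+M2)/6=215/46
seg 2: a=3, c=M2/2=-381/46, d=(M3−M2)/(6·1)=127/46, b=Δ2−h2·(2M2+M3)/6=-11/23
t_q=15/4 → seg 2, τ=3/4; S=3+-11/23·τ+-381/46·τ²+127/46·τ³=-2511/2944

  seg 0: a=-2 b=-73/46 c=0 d=12/23
  seg 1: a=-1 b=215/46 c=72/23 d=-175/46
  seg 2: a=3 b=-11/23 c=-381/46 d=127/46
S(15/4) = -2511/2944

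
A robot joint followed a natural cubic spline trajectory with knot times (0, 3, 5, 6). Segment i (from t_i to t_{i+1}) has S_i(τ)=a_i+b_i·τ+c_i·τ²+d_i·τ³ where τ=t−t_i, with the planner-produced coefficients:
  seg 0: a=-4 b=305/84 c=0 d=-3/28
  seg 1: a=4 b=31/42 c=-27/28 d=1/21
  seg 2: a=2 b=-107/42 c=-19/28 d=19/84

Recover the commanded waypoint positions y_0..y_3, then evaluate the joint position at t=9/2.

y_0 = S_0(0) = a_0 = -4
y_1 = S_1(0) = a_1 = 4
y_2 = S_2(0) = a_2 = 2
y_3 = S_2(1) = -1
t_q=9/2 is in segment 1 (τ=3/2); S_1(τ)=347/112

y_0=-4 y_1=4 y_2=2 y_3=-1
S(9/2) = 347/112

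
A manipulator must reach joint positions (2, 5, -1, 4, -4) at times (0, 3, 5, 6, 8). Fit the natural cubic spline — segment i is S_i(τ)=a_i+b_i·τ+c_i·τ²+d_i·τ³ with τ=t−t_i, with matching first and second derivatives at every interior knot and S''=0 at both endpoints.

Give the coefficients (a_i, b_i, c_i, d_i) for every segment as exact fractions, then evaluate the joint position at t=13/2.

  seg 0: a=2 b=544/163 c=0 d=-127/489
  seg 1: a=5 b=-599/163 c=-381/163 d=218/163
  seg 2: a=-1 b=493/163 c=927/163 d=-605/163
  seg 3: a=4 b=532/163 c=-888/163 d=148/163
S(13/2) = 1429/326

Δ: Δ0=1, Δ1=-3, Δ2=5, Δ3=-4
row 1: diag=10, rhs=-24; c'=1/5, d'=-12/5
row 2: denom=6−2·1/5=28/5; d'=(48−2·-12/5)/(28/5)=66/7
row 3: denom=6−1·5/28=163/28; d'=(-54−1·66/7)/(163/28)=-1776/163
back: M3=-1776/163
back: M2=66/7−5/28·-1776/163=1854/163
back: M1=-12/5−1/5·1854/163=-762/163
M: M0=0, M1=-762/163, M2=1854/163, M3=-1776/163, M4=0
seg 0: a=2, c=M0/2=0, d=(M1−M0)/(6·3)=-127/489, b=Δ0−h0·(2M0+M1)/6=544/163
seg 1: a=5, c=M1/2=-381/163, d=(M2−M1)/(6·2)=218/163, b=Δ1−h1·(2M1+M2)/6=-599/163
seg 2: a=-1, c=M2/2=927/163, d=(M3−M2)/(6·1)=-605/163, b=Δ2−h2·(2M2+M3)/6=493/163
seg 3: a=4, c=M3/2=-888/163, d=(M4−M3)/(6·2)=148/163, b=Δ3−h3·(2M3+M4)/6=532/163
t_q=13/2 → seg 3, τ=1/2; S=4+532/163·τ+-888/163·τ²+148/163·τ³=1429/326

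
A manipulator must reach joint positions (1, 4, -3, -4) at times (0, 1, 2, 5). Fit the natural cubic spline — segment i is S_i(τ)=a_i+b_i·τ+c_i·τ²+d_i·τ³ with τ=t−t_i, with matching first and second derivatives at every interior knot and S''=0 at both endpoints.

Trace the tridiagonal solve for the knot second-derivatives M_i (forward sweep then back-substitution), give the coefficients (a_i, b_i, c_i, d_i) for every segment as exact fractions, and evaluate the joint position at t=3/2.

Δ: Δ0=3, Δ1=-7, Δ2=-1/3
row 1: diag=4, rhs=-60; c'=1/4, d'=-15
row 2: denom=8−1·1/4=31/4; d'=(40−1·-15)/(31/4)=220/31
back: M2=220/31
back: M1=-15−1/4·220/31=-520/31
M: M0=0, M1=-520/31, M2=220/31, M3=0
seg 0: a=1, c=M0/2=0, d=(M1−M0)/(6·1)=-260/93, b=Δ0−h0·(2M0+M1)/6=539/93
seg 1: a=4, c=M1/2=-260/31, d=(M2−M1)/(6·1)=370/93, b=Δ1−h1·(2M1+M2)/6=-241/93
seg 2: a=-3, c=M2/2=110/31, d=(M3−M2)/(6·3)=-110/279, b=Δ2−h2·(2M2+M3)/6=-691/93
t_q=3/2 → seg 1, τ=1/2; S=4+-241/93·τ+-260/31·τ²+370/93·τ³=137/124

  seg 0: a=1 b=539/93 c=0 d=-260/93
  seg 1: a=4 b=-241/93 c=-260/31 d=370/93
  seg 2: a=-3 b=-691/93 c=110/31 d=-110/279
S(3/2) = 137/124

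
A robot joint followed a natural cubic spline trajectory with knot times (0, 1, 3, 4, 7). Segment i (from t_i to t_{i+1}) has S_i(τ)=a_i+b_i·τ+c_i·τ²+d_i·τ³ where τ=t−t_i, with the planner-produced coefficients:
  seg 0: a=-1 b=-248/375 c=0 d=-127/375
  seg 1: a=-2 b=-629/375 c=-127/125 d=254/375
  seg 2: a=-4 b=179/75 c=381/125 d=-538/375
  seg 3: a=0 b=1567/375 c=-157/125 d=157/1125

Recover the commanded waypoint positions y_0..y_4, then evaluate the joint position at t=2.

y_0 = S_0(0) = a_0 = -1
y_1 = S_1(0) = a_1 = -2
y_2 = S_2(0) = a_2 = -4
y_3 = S_3(0) = a_3 = 0
y_4 = S_3(3) = 5
t_q=2 is in segment 1 (τ=1); S_1(τ)=-502/125

y_0=-1 y_1=-2 y_2=-4 y_3=0 y_4=5
S(2) = -502/125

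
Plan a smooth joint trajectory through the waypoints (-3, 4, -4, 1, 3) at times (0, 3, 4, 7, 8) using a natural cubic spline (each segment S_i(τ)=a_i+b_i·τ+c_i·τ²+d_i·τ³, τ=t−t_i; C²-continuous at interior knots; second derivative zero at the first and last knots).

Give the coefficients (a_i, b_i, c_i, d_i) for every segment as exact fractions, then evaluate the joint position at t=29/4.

  seg 0: a=-3 b=1471/216 c=0 d=-967/1944
  seg 1: a=4 b=-715/108 c=-967/216 d=223/72
  seg 2: a=-4 b=-1357/216 c=130/27 d=-1403/1944
  seg 3: a=1 b=337/108 c=-121/72 d=121/216
S(29/4) = 7759/4608

Δ: Δ0=7/3, Δ1=-8, Δ2=5/3, Δ3=2
row 1: diag=8, rhs=-62; c'=1/8, d'=-31/4
row 2: denom=8−1·1/8=63/8; d'=(58−1·-31/4)/(63/8)=526/63
row 3: denom=8−3·8/21=48/7; d'=(2−3·526/63)/(48/7)=-121/36
back: M3=-121/36
back: M2=526/63−8/21·-121/36=260/27
back: M1=-31/4−1/8·260/27=-967/108
M: M0=0, M1=-967/108, M2=260/27, M3=-121/36, M4=0
seg 0: a=-3, c=M0/2=0, d=(M1−M0)/(6·3)=-967/1944, b=Δ0−h0·(2M0+M1)/6=1471/216
seg 1: a=4, c=M1/2=-967/216, d=(M2−M1)/(6·1)=223/72, b=Δ1−h1·(2M1+M2)/6=-715/108
seg 2: a=-4, c=M2/2=130/27, d=(M3−M2)/(6·3)=-1403/1944, b=Δ2−h2·(2M2+M3)/6=-1357/216
seg 3: a=1, c=M3/2=-121/72, d=(M4−M3)/(6·1)=121/216, b=Δ3−h3·(2M3+M4)/6=337/108
t_q=29/4 → seg 3, τ=1/4; S=1+337/108·τ+-121/72·τ²+121/216·τ³=7759/4608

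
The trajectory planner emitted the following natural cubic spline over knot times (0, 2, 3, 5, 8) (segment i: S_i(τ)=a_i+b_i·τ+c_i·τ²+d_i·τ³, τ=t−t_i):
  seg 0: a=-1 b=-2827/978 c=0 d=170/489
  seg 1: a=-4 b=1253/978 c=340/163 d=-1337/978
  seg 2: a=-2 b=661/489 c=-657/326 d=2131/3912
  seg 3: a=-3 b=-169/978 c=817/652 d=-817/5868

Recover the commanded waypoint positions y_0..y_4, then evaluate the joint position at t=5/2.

y_0 = S_0(0) = a_0 = -1
y_1 = S_1(0) = a_1 = -4
y_2 = S_2(0) = a_2 = -2
y_3 = S_3(0) = a_3 = -3
y_4 = S_3(3) = 4
t_q=5/2 is in segment 1 (τ=1/2); S_1(τ)=-7847/2608

y_0=-1 y_1=-4 y_2=-2 y_3=-3 y_4=4
S(5/2) = -7847/2608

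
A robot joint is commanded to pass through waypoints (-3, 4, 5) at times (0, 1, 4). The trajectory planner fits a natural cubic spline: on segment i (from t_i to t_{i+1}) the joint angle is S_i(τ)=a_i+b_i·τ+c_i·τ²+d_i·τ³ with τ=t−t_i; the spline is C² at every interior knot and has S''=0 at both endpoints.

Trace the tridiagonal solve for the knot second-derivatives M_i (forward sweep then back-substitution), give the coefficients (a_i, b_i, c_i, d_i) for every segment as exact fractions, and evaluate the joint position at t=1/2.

Δ: Δ0=7, Δ1=1/3
row 1: diag=8, rhs=-40; c'=3/8, d'=-5
back: M1=-5
M: M0=0, M1=-5, M2=0
seg 0: a=-3, c=M0/2=0, d=(M1−M0)/(6·1)=-5/6, b=Δ0−h0·(2M0+M1)/6=47/6
seg 1: a=4, c=M1/2=-5/2, d=(M2−M1)/(6·3)=5/18, b=Δ1−h1·(2M1+M2)/6=16/3
t_q=1/2 → seg 0, τ=1/2; S=-3+47/6·τ+0·τ²+-5/6·τ³=13/16

  seg 0: a=-3 b=47/6 c=0 d=-5/6
  seg 1: a=4 b=16/3 c=-5/2 d=5/18
S(1/2) = 13/16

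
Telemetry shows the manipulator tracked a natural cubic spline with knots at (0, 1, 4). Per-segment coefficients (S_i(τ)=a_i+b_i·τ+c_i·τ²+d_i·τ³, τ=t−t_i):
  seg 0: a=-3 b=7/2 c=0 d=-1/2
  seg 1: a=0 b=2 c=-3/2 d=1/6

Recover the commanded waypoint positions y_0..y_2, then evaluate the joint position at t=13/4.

y_0 = S_0(0) = a_0 = -3
y_1 = S_1(0) = a_1 = 0
y_2 = S_1(3) = -3
t_q=13/4 is in segment 1 (τ=9/4); S_1(τ)=-153/128

y_0=-3 y_1=0 y_2=-3
S(13/4) = -153/128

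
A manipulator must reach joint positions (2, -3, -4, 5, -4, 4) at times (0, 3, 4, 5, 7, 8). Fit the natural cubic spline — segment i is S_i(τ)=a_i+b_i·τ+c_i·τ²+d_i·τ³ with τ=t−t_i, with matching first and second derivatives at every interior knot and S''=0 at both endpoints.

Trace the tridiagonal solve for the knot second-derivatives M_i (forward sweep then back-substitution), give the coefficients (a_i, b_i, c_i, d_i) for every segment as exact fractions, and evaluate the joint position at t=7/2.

  seg 0: a=2 b=-809/1416 c=0 d=-517/4248
  seg 1: a=-3 b=-2731/708 c=-517/472 d=5597/1416
  seg 2: a=-4 b=8227/1416 c=635/59 d=-10723/1416
  seg 3: a=5 b=3269/708 c=-5643/472 d=5237/1416
  seg 4: a=-4 b=833/708 c=4831/472 d=-4831/1416
S(7/2) = -17779/3776

Δ: Δ0=-5/3, Δ1=-1, Δ2=9, Δ3=-9/2, Δ4=8
row 1: diag=8, rhs=4; c'=1/8, d'=1/2
row 2: denom=4−1·1/8=31/8; d'=(60−1·1/2)/(31/8)=476/31
row 3: denom=6−1·8/31=178/31; d'=(-81−1·476/31)/(178/31)=-2987/178
row 4: denom=6−2·31/89=472/89; d'=(75−2·-2987/178)/(472/89)=4831/236
back: M4=4831/236
back: M3=-2987/178−31/89·4831/236=-5643/236
back: M2=476/31−8/31·-5643/236=1270/59
back: M1=1/2−1/8·1270/59=-517/236
M: M0=0, M1=-517/236, M2=1270/59, M3=-5643/236, M4=4831/236, M5=0
seg 0: a=2, c=M0/2=0, d=(M1−M0)/(6·3)=-517/4248, b=Δ0−h0·(2M0+M1)/6=-809/1416
seg 1: a=-3, c=M1/2=-517/472, d=(M2−M1)/(6·1)=5597/1416, b=Δ1−h1·(2M1+M2)/6=-2731/708
seg 2: a=-4, c=M2/2=635/59, d=(M3−M2)/(6·1)=-10723/1416, b=Δ2−h2·(2M2+M3)/6=8227/1416
seg 3: a=5, c=M3/2=-5643/472, d=(M4−M3)/(6·2)=5237/1416, b=Δ3−h3·(2M3+M4)/6=3269/708
seg 4: a=-4, c=M4/2=4831/472, d=(M5−M4)/(6·1)=-4831/1416, b=Δ4−h4·(2M4+M5)/6=833/708
t_q=7/2 → seg 1, τ=1/2; S=-3+-2731/708·τ+-517/472·τ²+5597/1416·τ³=-17779/3776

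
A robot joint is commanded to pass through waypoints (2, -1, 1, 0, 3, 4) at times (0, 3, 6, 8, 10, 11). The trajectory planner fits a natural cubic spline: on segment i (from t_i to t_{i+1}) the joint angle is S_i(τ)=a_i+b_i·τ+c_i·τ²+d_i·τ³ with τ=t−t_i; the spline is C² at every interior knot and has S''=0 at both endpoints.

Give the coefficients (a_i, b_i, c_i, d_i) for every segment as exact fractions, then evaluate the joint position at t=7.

Δ: Δ0=-1, Δ1=2/3, Δ2=-1/2, Δ3=3/2, Δ4=1
row 1: diag=12, rhs=10; c'=1/4, d'=5/6
row 2: denom=10−3·1/4=37/4; d'=(-7−3·5/6)/(37/4)=-38/37
row 3: denom=8−2·8/37=280/37; d'=(12−2·-38/37)/(280/37)=13/7
row 4: denom=6−2·37/140=383/70; d'=(-3−2·13/7)/(383/70)=-470/383
back: M4=-470/383
back: M3=13/7−37/140·-470/383=1671/766
back: M2=-38/37−8/37·1671/766=-574/383
back: M1=5/6−1/4·-574/383=1388/1149
M: M0=0, M1=1388/1149, M2=-574/383, M3=1671/766, M4=-470/383, M5=0
seg 0: a=2, c=M0/2=0, d=(M1−M0)/(6·3)=694/10341, b=Δ0−h0·(2M0+M1)/6=-1843/1149
seg 1: a=-1, c=M1/2=694/1149, d=(M2−M1)/(6·3)=-1555/10341, b=Δ1−h1·(2M1+M2)/6=239/1149
seg 2: a=1, c=M2/2=-287/383, d=(M3−M2)/(6·2)=2819/9192, b=Δ2−h2·(2M2+M3)/6=-262/1149
seg 3: a=0, c=M3/2=1671/1532, d=(M4−M3)/(6·2)=-2611/9192, b=Δ3−h3·(2M3+M4)/6=1045/2298
seg 4: a=3, c=M4/2=-235/383, d=(M5−M4)/(6·1)=235/1149, b=Δ4−h4·(2M4+M5)/6=1619/1149
t_q=7 → seg 2, τ=1; S=1+-262/1149·τ+-287/383·τ²+2819/9192·τ³=1009/3064

  seg 0: a=2 b=-1843/1149 c=0 d=694/10341
  seg 1: a=-1 b=239/1149 c=694/1149 d=-1555/10341
  seg 2: a=1 b=-262/1149 c=-287/383 d=2819/9192
  seg 3: a=0 b=1045/2298 c=1671/1532 d=-2611/9192
  seg 4: a=3 b=1619/1149 c=-235/383 d=235/1149
S(7) = 1009/3064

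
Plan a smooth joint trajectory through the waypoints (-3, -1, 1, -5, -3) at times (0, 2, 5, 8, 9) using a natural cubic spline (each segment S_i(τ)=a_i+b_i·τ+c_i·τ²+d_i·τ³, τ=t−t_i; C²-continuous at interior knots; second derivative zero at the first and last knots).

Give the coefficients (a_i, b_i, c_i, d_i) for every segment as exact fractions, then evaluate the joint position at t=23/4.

  seg 0: a=-3 b=328/399 c=0 d=71/1596
  seg 1: a=-1 b=541/399 c=71/266 d=-1189/7182
  seg 2: a=1 b=-1207/798 c=-488/399 d=2539/7182
  seg 3: a=-5 b=277/399 c=521/266 d=-521/798
S(23/4) = -11461/17024

Δ: Δ0=1, Δ1=2/3, Δ2=-2, Δ3=2
row 1: diag=10, rhs=-2; c'=3/10, d'=-1/5
row 2: denom=12−3·3/10=111/10; d'=(-16−3·-1/5)/(111/10)=-154/111
row 3: denom=8−3·10/37=266/37; d'=(24−3·-154/111)/(266/37)=521/133
back: M3=521/133
back: M2=-154/111−10/37·521/133=-976/399
back: M1=-1/5−3/10·-976/399=71/133
M: M0=0, M1=71/133, M2=-976/399, M3=521/133, M4=0
seg 0: a=-3, c=M0/2=0, d=(M1−M0)/(6·2)=71/1596, b=Δ0−h0·(2M0+M1)/6=328/399
seg 1: a=-1, c=M1/2=71/266, d=(M2−M1)/(6·3)=-1189/7182, b=Δ1−h1·(2M1+M2)/6=541/399
seg 2: a=1, c=M2/2=-488/399, d=(M3−M2)/(6·3)=2539/7182, b=Δ2−h2·(2M2+M3)/6=-1207/798
seg 3: a=-5, c=M3/2=521/266, d=(M4−M3)/(6·1)=-521/798, b=Δ3−h3·(2M3+M4)/6=277/399
t_q=23/4 → seg 2, τ=3/4; S=1+-1207/798·τ+-488/399·τ²+2539/7182·τ³=-11461/17024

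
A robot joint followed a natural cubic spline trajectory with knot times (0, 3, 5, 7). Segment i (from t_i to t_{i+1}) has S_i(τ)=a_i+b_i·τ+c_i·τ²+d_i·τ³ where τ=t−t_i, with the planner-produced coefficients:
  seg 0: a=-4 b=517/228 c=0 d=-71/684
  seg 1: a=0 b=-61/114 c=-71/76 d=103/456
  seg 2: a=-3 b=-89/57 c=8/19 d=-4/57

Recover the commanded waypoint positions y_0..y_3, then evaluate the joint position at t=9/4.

y_0 = S_0(0) = a_0 = -4
y_1 = S_1(0) = a_1 = 0
y_2 = S_2(0) = a_2 = -3
y_3 = S_2(2) = -5
t_q=9/4 is in segment 0 (τ=9/4); S_0(τ)=-391/4864

y_0=-4 y_1=0 y_2=-3 y_3=-5
S(9/4) = -391/4864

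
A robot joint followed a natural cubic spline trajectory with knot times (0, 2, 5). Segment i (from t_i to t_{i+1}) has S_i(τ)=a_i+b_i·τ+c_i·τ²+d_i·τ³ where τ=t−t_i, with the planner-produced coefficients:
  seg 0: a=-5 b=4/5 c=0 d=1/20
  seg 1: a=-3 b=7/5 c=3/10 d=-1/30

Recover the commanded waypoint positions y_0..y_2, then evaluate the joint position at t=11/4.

y_0=-5 y_1=-3 y_2=3
S(11/4) = -1149/640

y_0 = S_0(0) = a_0 = -5
y_1 = S_1(0) = a_1 = -3
y_2 = S_1(3) = 3
t_q=11/4 is in segment 1 (τ=3/4); S_1(τ)=-1149/640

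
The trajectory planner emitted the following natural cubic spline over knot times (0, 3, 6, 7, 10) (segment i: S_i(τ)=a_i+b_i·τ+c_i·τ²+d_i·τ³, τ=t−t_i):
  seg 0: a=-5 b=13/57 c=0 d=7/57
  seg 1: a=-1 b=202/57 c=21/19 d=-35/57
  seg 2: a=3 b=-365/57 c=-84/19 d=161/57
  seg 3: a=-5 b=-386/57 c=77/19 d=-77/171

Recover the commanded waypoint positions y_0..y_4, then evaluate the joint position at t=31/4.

y_0 = S_0(0) = a_0 = -5
y_1 = S_1(0) = a_1 = -1
y_2 = S_2(0) = a_2 = 3
y_3 = S_3(0) = a_3 = -5
y_4 = S_3(3) = -1
t_q=31/4 is in segment 3 (τ=3/4); S_3(τ)=-9715/1216

y_0=-5 y_1=-1 y_2=3 y_3=-5 y_4=-1
S(31/4) = -9715/1216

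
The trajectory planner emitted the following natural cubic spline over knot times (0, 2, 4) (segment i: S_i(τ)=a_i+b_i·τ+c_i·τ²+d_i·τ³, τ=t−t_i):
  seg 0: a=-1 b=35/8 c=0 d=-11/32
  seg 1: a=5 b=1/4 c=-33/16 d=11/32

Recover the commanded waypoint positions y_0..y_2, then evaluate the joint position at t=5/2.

y_0 = S_0(0) = a_0 = -1
y_1 = S_1(0) = a_1 = 5
y_2 = S_1(2) = 0
t_q=5/2 is in segment 1 (τ=1/2); S_1(τ)=1191/256

y_0=-1 y_1=5 y_2=0
S(5/2) = 1191/256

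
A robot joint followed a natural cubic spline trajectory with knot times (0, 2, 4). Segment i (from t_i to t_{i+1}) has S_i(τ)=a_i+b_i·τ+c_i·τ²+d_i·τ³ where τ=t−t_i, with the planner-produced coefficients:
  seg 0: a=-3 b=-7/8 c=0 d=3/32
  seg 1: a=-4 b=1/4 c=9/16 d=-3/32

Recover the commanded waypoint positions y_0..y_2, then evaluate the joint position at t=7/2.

y_0=-3 y_1=-4 y_2=-2
S(7/2) = -685/256

y_0 = S_0(0) = a_0 = -3
y_1 = S_1(0) = a_1 = -4
y_2 = S_1(2) = -2
t_q=7/2 is in segment 1 (τ=3/2); S_1(τ)=-685/256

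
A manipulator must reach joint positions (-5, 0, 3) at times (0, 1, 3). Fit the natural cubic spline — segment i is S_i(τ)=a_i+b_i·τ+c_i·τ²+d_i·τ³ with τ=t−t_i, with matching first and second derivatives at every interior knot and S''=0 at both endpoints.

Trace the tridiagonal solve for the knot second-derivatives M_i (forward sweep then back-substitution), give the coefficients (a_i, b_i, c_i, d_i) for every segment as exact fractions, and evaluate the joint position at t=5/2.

  seg 0: a=-5 b=67/12 c=0 d=-7/12
  seg 1: a=0 b=23/6 c=-7/4 d=7/24
S(5/2) = 179/64

Δ: Δ0=5, Δ1=3/2
row 1: diag=6, rhs=-21; c'=1/3, d'=-7/2
back: M1=-7/2
M: M0=0, M1=-7/2, M2=0
seg 0: a=-5, c=M0/2=0, d=(M1−M0)/(6·1)=-7/12, b=Δ0−h0·(2M0+M1)/6=67/12
seg 1: a=0, c=M1/2=-7/4, d=(M2−M1)/(6·2)=7/24, b=Δ1−h1·(2M1+M2)/6=23/6
t_q=5/2 → seg 1, τ=3/2; S=0+23/6·τ+-7/4·τ²+7/24·τ³=179/64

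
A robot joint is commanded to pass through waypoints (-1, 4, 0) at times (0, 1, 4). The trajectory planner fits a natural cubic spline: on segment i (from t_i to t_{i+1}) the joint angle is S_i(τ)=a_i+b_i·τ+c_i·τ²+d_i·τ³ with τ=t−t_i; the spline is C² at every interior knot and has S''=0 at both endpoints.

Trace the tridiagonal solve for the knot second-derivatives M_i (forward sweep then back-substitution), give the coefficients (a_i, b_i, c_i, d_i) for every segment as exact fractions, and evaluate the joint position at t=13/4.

  seg 0: a=-1 b=139/24 c=0 d=-19/24
  seg 1: a=4 b=41/12 c=-19/8 d=19/72
S(13/4) = 1367/512

Δ: Δ0=5, Δ1=-4/3
row 1: diag=8, rhs=-38; c'=3/8, d'=-19/4
back: M1=-19/4
M: M0=0, M1=-19/4, M2=0
seg 0: a=-1, c=M0/2=0, d=(M1−M0)/(6·1)=-19/24, b=Δ0−h0·(2M0+M1)/6=139/24
seg 1: a=4, c=M1/2=-19/8, d=(M2−M1)/(6·3)=19/72, b=Δ1−h1·(2M1+M2)/6=41/12
t_q=13/4 → seg 1, τ=9/4; S=4+41/12·τ+-19/8·τ²+19/72·τ³=1367/512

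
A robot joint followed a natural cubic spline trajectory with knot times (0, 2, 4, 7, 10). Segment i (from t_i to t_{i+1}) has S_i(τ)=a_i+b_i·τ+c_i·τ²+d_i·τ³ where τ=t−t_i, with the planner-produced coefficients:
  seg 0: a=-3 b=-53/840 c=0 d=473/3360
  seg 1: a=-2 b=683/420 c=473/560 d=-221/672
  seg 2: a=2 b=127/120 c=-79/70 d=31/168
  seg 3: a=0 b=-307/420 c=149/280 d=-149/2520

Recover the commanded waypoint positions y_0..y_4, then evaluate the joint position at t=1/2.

y_0 = S_0(0) = a_0 = -3
y_1 = S_1(0) = a_1 = -2
y_2 = S_2(0) = a_2 = 2
y_3 = S_3(0) = a_3 = 0
y_4 = S_3(3) = 1
t_q=1/2 is in segment 0 (τ=1/2); S_0(τ)=-5401/1792

y_0=-3 y_1=-2 y_2=2 y_3=0 y_4=1
S(1/2) = -5401/1792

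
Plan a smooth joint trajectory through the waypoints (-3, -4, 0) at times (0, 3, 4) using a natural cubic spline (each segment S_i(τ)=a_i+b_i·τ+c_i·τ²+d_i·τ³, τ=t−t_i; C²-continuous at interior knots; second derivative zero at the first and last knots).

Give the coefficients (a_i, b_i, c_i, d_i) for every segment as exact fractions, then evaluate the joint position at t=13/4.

  seg 0: a=-3 b=-47/24 c=0 d=13/72
  seg 1: a=-4 b=35/12 c=13/8 d=-13/24
S(13/4) = -1627/512

Δ: Δ0=-1/3, Δ1=4
row 1: diag=8, rhs=26; c'=1/8, d'=13/4
back: M1=13/4
M: M0=0, M1=13/4, M2=0
seg 0: a=-3, c=M0/2=0, d=(M1−M0)/(6·3)=13/72, b=Δ0−h0·(2M0+M1)/6=-47/24
seg 1: a=-4, c=M1/2=13/8, d=(M2−M1)/(6·1)=-13/24, b=Δ1−h1·(2M1+M2)/6=35/12
t_q=13/4 → seg 1, τ=1/4; S=-4+35/12·τ+13/8·τ²+-13/24·τ³=-1627/512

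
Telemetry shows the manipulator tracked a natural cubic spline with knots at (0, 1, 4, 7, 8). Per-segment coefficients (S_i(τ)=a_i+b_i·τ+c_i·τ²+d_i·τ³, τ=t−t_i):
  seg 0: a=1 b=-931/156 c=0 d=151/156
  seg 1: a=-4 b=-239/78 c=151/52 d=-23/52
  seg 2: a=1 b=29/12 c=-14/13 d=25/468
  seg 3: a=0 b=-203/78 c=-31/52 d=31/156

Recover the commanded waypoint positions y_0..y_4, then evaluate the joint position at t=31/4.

y_0=1 y_1=-4 y_2=1 y_3=0 y_4=-3
S(31/4) = -7333/3328

y_0 = S_0(0) = a_0 = 1
y_1 = S_1(0) = a_1 = -4
y_2 = S_2(0) = a_2 = 1
y_3 = S_3(0) = a_3 = 0
y_4 = S_3(1) = -3
t_q=31/4 is in segment 3 (τ=3/4); S_3(τ)=-7333/3328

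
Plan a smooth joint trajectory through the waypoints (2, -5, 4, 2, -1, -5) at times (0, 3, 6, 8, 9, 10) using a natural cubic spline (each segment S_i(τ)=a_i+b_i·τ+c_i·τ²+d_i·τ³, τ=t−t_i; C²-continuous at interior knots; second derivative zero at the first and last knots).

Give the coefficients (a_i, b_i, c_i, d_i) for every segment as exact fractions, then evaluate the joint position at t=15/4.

Δ: Δ0=-7/3, Δ1=3, Δ2=-1, Δ3=-3, Δ4=-4
row 1: diag=12, rhs=32; c'=1/4, d'=8/3
row 2: denom=10−3·1/4=37/4; d'=(-24−3·8/3)/(37/4)=-128/37
row 3: denom=6−2·8/37=206/37; d'=(-12−2·-128/37)/(206/37)=-94/103
row 4: denom=4−1·37/206=787/206; d'=(-6−1·-94/103)/(787/206)=-1048/787
back: M4=-1048/787
back: M3=-94/103−37/206·-1048/787=-530/787
back: M2=-128/37−8/37·-530/787=-2608/787
back: M1=8/3−1/4·-2608/787=8252/2361
M: M0=0, M1=8252/2361, M2=-2608/787, M3=-530/787, M4=-1048/787, M5=0
seg 0: a=2, c=M0/2=0, d=(M1−M0)/(6·3)=4126/21249, b=Δ0−h0·(2M0+M1)/6=-9635/2361
seg 1: a=-5, c=M1/2=4126/2361, d=(M2−M1)/(6·3)=-8038/21249, b=Δ1−h1·(2M1+M2)/6=2743/2361
seg 2: a=4, c=M2/2=-1304/787, d=(M3−M2)/(6·2)=1039/4722, b=Δ2−h2·(2M2+M3)/6=3385/2361
seg 3: a=2, c=M3/2=-265/787, d=(M4−M3)/(6·1)=-259/2361, b=Δ3−h3·(2M3+M4)/6=-6029/2361
seg 4: a=-1, c=M4/2=-524/787, d=(M5−M4)/(6·1)=524/2361, b=Δ4−h4·(2M4+M5)/6=-8396/2361
t_q=15/4 → seg 1, τ=3/4; S=-5+2743/2361·τ+4126/2361·τ²+-8038/21249·τ³=-83239/25184

  seg 0: a=2 b=-9635/2361 c=0 d=4126/21249
  seg 1: a=-5 b=2743/2361 c=4126/2361 d=-8038/21249
  seg 2: a=4 b=3385/2361 c=-1304/787 d=1039/4722
  seg 3: a=2 b=-6029/2361 c=-265/787 d=-259/2361
  seg 4: a=-1 b=-8396/2361 c=-524/787 d=524/2361
S(15/4) = -83239/25184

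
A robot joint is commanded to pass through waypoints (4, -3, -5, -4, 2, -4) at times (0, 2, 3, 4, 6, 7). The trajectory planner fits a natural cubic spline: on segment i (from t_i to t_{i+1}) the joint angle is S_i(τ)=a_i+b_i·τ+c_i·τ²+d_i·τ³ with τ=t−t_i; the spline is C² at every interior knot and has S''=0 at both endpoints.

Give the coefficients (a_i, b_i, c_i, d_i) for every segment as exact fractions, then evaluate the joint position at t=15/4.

  seg 0: a=4 b=-671/175 c=0 d=117/1400
  seg 1: a=-3 b=-991/350 c=351/700 d=33/100
  seg 2: a=-5 b=-587/700 c=261/175 d=243/700
  seg 3: a=-4 b=223/70 c=1773/700 d=-919/700
  seg 4: a=2 b=-853/350 c=-3741/700 d=1247/700
S(15/4) = -208031/44800

Δ: Δ0=-7/2, Δ1=-2, Δ2=1, Δ3=3, Δ4=-6
row 1: diag=6, rhs=9; c'=1/6, d'=3/2
row 2: denom=4−1·1/6=23/6; d'=(18−1·3/2)/(23/6)=99/23
row 3: denom=6−1·6/23=132/23; d'=(12−1·99/23)/(132/23)=59/44
row 4: denom=6−2·23/66=175/33; d'=(-54−2·59/44)/(175/33)=-3741/350
back: M4=-3741/350
back: M3=59/44−23/66·-3741/350=1773/350
back: M2=99/23−6/23·1773/350=522/175
back: M1=3/2−1/6·522/175=351/350
M: M0=0, M1=351/350, M2=522/175, M3=1773/350, M4=-3741/350, M5=0
seg 0: a=4, c=M0/2=0, d=(M1−M0)/(6·2)=117/1400, b=Δ0−h0·(2M0+M1)/6=-671/175
seg 1: a=-3, c=M1/2=351/700, d=(M2−M1)/(6·1)=33/100, b=Δ1−h1·(2M1+M2)/6=-991/350
seg 2: a=-5, c=M2/2=261/175, d=(M3−M2)/(6·1)=243/700, b=Δ2−h2·(2M2+M3)/6=-587/700
seg 3: a=-4, c=M3/2=1773/700, d=(M4−M3)/(6·2)=-919/700, b=Δ3−h3·(2M3+M4)/6=223/70
seg 4: a=2, c=M4/2=-3741/700, d=(M5−M4)/(6·1)=1247/700, b=Δ4−h4·(2M4+M5)/6=-853/350
t_q=15/4 → seg 2, τ=3/4; S=-5+-587/700·τ+261/175·τ²+243/700·τ³=-208031/44800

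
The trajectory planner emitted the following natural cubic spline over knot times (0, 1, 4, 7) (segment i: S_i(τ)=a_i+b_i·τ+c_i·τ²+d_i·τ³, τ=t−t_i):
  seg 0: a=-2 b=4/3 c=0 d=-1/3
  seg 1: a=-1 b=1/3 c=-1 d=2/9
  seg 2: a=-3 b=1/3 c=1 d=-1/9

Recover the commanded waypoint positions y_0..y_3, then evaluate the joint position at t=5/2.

y_0=-2 y_1=-1 y_2=-3 y_3=4
S(5/2) = -2

y_0 = S_0(0) = a_0 = -2
y_1 = S_1(0) = a_1 = -1
y_2 = S_2(0) = a_2 = -3
y_3 = S_2(3) = 4
t_q=5/2 is in segment 1 (τ=3/2); S_1(τ)=-2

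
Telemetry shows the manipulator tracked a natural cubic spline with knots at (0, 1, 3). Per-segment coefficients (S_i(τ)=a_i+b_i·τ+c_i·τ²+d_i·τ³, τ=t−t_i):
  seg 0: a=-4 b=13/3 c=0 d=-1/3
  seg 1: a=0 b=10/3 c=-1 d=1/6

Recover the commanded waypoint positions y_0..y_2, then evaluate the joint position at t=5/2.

y_0=-4 y_1=0 y_2=4
S(5/2) = 53/16

y_0 = S_0(0) = a_0 = -4
y_1 = S_1(0) = a_1 = 0
y_2 = S_1(2) = 4
t_q=5/2 is in segment 1 (τ=3/2); S_1(τ)=53/16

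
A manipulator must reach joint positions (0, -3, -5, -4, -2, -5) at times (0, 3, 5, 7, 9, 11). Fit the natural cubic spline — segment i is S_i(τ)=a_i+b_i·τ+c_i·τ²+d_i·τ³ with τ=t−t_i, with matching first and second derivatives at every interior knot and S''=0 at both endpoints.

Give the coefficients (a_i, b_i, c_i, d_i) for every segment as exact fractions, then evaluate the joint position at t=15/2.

Δ: Δ0=-1, Δ1=-1, Δ2=1/2, Δ3=1, Δ4=-3/2
row 1: diag=10, rhs=0; c'=1/5, d'=0
row 2: denom=8−2·1/5=38/5; d'=(9−2·0)/(38/5)=45/38
row 3: denom=8−2·5/19=142/19; d'=(3−2·45/38)/(142/19)=6/71
row 4: denom=8−2·19/71=530/71; d'=(-15−2·6/71)/(530/71)=-1077/530
back: M4=-1077/530
back: M3=6/71−19/71·-1077/530=333/530
back: M2=45/38−5/19·333/530=54/53
back: M1=0−1/5·54/53=-54/265
M: M0=0, M1=-54/265, M2=54/53, M3=333/530, M4=-1077/530, M5=0
seg 0: a=0, c=M0/2=0, d=(M1−M0)/(6·3)=-3/265, b=Δ0−h0·(2M0+M1)/6=-238/265
seg 1: a=-3, c=M1/2=-27/265, d=(M2−M1)/(6·2)=27/265, b=Δ1−h1·(2M1+M2)/6=-319/265
seg 2: a=-5, c=M2/2=27/53, d=(M3−M2)/(6·2)=-69/2120, b=Δ2−h2·(2M2+M3)/6=-103/265
seg 3: a=-4, c=M3/2=333/1060, d=(M4−M3)/(6·2)=-47/212, b=Δ3−h3·(2M3+M4)/6=667/530
seg 4: a=-2, c=M4/2=-1077/1060, d=(M5−M4)/(6·2)=359/2120, b=Δ4−h4·(2M4+M5)/6=-77/530
t_q=15/2 → seg 3, τ=1/2; S=-4+667/530·τ+333/1060·τ²+-47/212·τ³=-28153/8480

  seg 0: a=0 b=-238/265 c=0 d=-3/265
  seg 1: a=-3 b=-319/265 c=-27/265 d=27/265
  seg 2: a=-5 b=-103/265 c=27/53 d=-69/2120
  seg 3: a=-4 b=667/530 c=333/1060 d=-47/212
  seg 4: a=-2 b=-77/530 c=-1077/1060 d=359/2120
S(15/2) = -28153/8480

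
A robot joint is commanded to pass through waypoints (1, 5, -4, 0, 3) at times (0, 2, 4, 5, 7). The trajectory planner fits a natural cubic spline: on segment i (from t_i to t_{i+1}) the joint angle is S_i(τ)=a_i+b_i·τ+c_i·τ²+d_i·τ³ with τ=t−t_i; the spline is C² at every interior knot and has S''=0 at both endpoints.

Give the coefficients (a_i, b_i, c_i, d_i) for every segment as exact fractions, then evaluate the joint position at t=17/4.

  seg 0: a=1 b=1181/256 c=0 d=-669/1024
  seg 1: a=5 b=-413/128 c=-2007/512 d=1681/1024
  seg 2: a=-4 b=203/256 c=759/128 d=-697/256
  seg 3: a=0 b=287/64 c=-573/256 d=191/512
S(17/4) = -56913/16384

Δ: Δ0=2, Δ1=-9/2, Δ2=4, Δ3=3/2
row 1: diag=8, rhs=-39; c'=1/4, d'=-39/8
row 2: denom=6−2·1/4=11/2; d'=(51−2·-39/8)/(11/2)=243/22
row 3: denom=6−1·2/11=64/11; d'=(-15−1·243/22)/(64/11)=-573/128
back: M3=-573/128
back: M2=243/22−2/11·-573/128=759/64
back: M1=-39/8−1/4·759/64=-2007/256
M: M0=0, M1=-2007/256, M2=759/64, M3=-573/128, M4=0
seg 0: a=1, c=M0/2=0, d=(M1−M0)/(6·2)=-669/1024, b=Δ0−h0·(2M0+M1)/6=1181/256
seg 1: a=5, c=M1/2=-2007/512, d=(M2−M1)/(6·2)=1681/1024, b=Δ1−h1·(2M1+M2)/6=-413/128
seg 2: a=-4, c=M2/2=759/128, d=(M3−M2)/(6·1)=-697/256, b=Δ2−h2·(2M2+M3)/6=203/256
seg 3: a=0, c=M3/2=-573/256, d=(M4−M3)/(6·2)=191/512, b=Δ3−h3·(2M3+M4)/6=287/64
t_q=17/4 → seg 2, τ=1/4; S=-4+203/256·τ+759/128·τ²+-697/256·τ³=-56913/16384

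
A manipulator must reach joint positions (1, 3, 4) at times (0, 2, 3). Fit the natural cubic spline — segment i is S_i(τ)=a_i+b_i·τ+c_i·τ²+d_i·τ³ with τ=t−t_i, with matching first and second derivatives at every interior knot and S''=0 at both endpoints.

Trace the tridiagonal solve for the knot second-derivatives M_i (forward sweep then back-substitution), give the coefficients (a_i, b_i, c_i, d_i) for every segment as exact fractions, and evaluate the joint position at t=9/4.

  seg 0: a=1 b=1 c=0 d=0
  seg 1: a=3 b=1 c=0 d=0
S(9/4) = 13/4

Δ: Δ0=1, Δ1=1
row 1: diag=6, rhs=0; c'=1/6, d'=0
back: M1=0
M: M0=0, M1=0, M2=0
seg 0: a=1, c=M0/2=0, d=(M1−M0)/(6·2)=0, b=Δ0−h0·(2M0+M1)/6=1
seg 1: a=3, c=M1/2=0, d=(M2−M1)/(6·1)=0, b=Δ1−h1·(2M1+M2)/6=1
t_q=9/4 → seg 1, τ=1/4; S=3+1·τ+0·τ²+0·τ³=13/4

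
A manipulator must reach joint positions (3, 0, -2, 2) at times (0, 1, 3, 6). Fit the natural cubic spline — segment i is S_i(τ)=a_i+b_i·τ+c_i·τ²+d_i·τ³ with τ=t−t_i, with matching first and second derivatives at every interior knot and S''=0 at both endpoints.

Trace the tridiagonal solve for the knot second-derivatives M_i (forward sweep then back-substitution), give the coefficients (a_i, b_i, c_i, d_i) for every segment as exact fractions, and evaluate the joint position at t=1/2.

  seg 0: a=3 b=-275/84 c=0 d=23/84
  seg 1: a=0 b=-103/42 c=23/28 d=-1/21
  seg 2: a=-2 b=11/42 c=15/28 d=-5/84
S(1/2) = 313/224

Δ: Δ0=-3, Δ1=-1, Δ2=4/3
row 1: diag=6, rhs=12; c'=1/3, d'=2
row 2: denom=10−2·1/3=28/3; d'=(14−2·2)/(28/3)=15/14
back: M2=15/14
back: M1=2−1/3·15/14=23/14
M: M0=0, M1=23/14, M2=15/14, M3=0
seg 0: a=3, c=M0/2=0, d=(M1−M0)/(6·1)=23/84, b=Δ0−h0·(2M0+M1)/6=-275/84
seg 1: a=0, c=M1/2=23/28, d=(M2−M1)/(6·2)=-1/21, b=Δ1−h1·(2M1+M2)/6=-103/42
seg 2: a=-2, c=M2/2=15/28, d=(M3−M2)/(6·3)=-5/84, b=Δ2−h2·(2M2+M3)/6=11/42
t_q=1/2 → seg 0, τ=1/2; S=3+-275/84·τ+0·τ²+23/84·τ³=313/224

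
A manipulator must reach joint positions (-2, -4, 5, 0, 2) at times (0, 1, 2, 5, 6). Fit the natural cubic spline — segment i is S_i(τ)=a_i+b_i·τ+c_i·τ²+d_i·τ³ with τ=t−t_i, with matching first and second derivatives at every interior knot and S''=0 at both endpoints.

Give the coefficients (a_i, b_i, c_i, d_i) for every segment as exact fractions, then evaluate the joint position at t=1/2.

Δ: Δ0=-2, Δ1=9, Δ2=-5/3, Δ3=2
row 1: diag=4, rhs=66; c'=1/4, d'=33/2
row 2: denom=8−1·1/4=31/4; d'=(-64−1·33/2)/(31/4)=-322/31
row 3: denom=8−3·12/31=212/31; d'=(22−3·-322/31)/(212/31)=412/53
back: M3=412/53
back: M2=-322/31−12/31·412/53=-710/53
back: M1=33/2−1/4·-710/53=1052/53
M: M0=0, M1=1052/53, M2=-710/53, M3=412/53, M4=0
seg 0: a=-2, c=M0/2=0, d=(M1−M0)/(6·1)=526/159, b=Δ0−h0·(2M0+M1)/6=-844/159
seg 1: a=-4, c=M1/2=526/53, d=(M2−M1)/(6·1)=-881/159, b=Δ1−h1·(2M1+M2)/6=734/159
seg 2: a=5, c=M2/2=-355/53, d=(M3−M2)/(6·3)=187/159, b=Δ2−h2·(2M2+M3)/6=1247/159
seg 3: a=0, c=M3/2=206/53, d=(M4−M3)/(6·1)=-206/159, b=Δ3−h3·(2M3+M4)/6=-94/159
t_q=1/2 → seg 0, τ=1/2; S=-2+-844/159·τ+0·τ²+526/159·τ³=-899/212

  seg 0: a=-2 b=-844/159 c=0 d=526/159
  seg 1: a=-4 b=734/159 c=526/53 d=-881/159
  seg 2: a=5 b=1247/159 c=-355/53 d=187/159
  seg 3: a=0 b=-94/159 c=206/53 d=-206/159
S(1/2) = -899/212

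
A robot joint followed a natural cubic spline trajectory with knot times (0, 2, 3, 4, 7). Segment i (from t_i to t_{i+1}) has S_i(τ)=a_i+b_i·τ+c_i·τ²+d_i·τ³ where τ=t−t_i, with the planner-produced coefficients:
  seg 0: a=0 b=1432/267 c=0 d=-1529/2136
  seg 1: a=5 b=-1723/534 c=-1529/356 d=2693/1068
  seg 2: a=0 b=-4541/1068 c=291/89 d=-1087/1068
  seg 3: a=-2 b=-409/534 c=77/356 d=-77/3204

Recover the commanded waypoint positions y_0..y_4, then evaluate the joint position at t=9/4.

y_0 = S_0(0) = a_0 = 0
y_1 = S_1(0) = a_1 = 5
y_2 = S_2(0) = a_2 = 0
y_3 = S_3(0) = a_3 = -2
y_4 = S_3(3) = -3
t_q=9/4 is in segment 1 (τ=1/4); S_1(τ)=90323/22784

y_0=0 y_1=5 y_2=0 y_3=-2 y_4=-3
S(9/4) = 90323/22784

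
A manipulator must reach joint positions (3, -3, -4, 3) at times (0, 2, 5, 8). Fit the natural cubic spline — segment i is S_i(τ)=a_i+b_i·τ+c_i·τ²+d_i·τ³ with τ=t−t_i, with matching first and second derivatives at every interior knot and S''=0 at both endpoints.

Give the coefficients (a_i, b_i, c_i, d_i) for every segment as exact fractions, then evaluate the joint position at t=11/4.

  seg 0: a=3 b=-127/37 c=0 d=4/37
  seg 1: a=-3 b=-79/37 c=24/37 d=-16/999
  seg 2: a=-4 b=49/37 c=56/111 d=-56/999
S(11/4) = -157/37

Δ: Δ0=-3, Δ1=-1/3, Δ2=7/3
row 1: diag=10, rhs=16; c'=3/10, d'=8/5
row 2: denom=12−3·3/10=111/10; d'=(16−3·8/5)/(111/10)=112/111
back: M2=112/111
back: M1=8/5−3/10·112/111=48/37
M: M0=0, M1=48/37, M2=112/111, M3=0
seg 0: a=3, c=M0/2=0, d=(M1−M0)/(6·2)=4/37, b=Δ0−h0·(2M0+M1)/6=-127/37
seg 1: a=-3, c=M1/2=24/37, d=(M2−M1)/(6·3)=-16/999, b=Δ1−h1·(2M1+M2)/6=-79/37
seg 2: a=-4, c=M2/2=56/111, d=(M3−M2)/(6·3)=-56/999, b=Δ2−h2·(2M2+M3)/6=49/37
t_q=11/4 → seg 1, τ=3/4; S=-3+-79/37·τ+24/37·τ²+-16/999·τ³=-157/37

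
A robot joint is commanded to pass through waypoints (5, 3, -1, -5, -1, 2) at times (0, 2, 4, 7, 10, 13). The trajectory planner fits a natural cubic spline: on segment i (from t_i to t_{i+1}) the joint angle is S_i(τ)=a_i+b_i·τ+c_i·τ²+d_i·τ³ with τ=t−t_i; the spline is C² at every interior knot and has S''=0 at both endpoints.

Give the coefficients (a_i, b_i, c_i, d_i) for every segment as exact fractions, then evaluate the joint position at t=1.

Δ: Δ0=-1, Δ1=-2, Δ2=-4/3, Δ3=4/3, Δ4=1
row 1: diag=8, rhs=-6; c'=1/4, d'=-3/4
row 2: denom=10−2·1/4=19/2; d'=(4−2·-3/4)/(19/2)=11/19
row 3: denom=12−3·6/19=210/19; d'=(16−3·11/19)/(210/19)=271/210
row 4: denom=12−3·19/70=783/70; d'=(-2−3·271/210)/(783/70)=-137/261
back: M4=-137/261
back: M3=271/210−19/70·-137/261=374/261
back: M2=11/19−6/19·374/261=11/87
back: M1=-3/4−1/4·11/87=-68/87
M: M0=0, M1=-68/87, M2=11/87, M3=374/261, M4=-137/261, M5=0
seg 0: a=5, c=M0/2=0, d=(M1−M0)/(6·2)=-17/261, b=Δ0−h0·(2M0+M1)/6=-193/261
seg 1: a=3, c=M1/2=-34/87, d=(M2−M1)/(6·2)=79/1044, b=Δ1−h1·(2M1+M2)/6=-397/261
seg 2: a=-1, c=M2/2=11/174, d=(M3−M2)/(6·3)=341/4698, b=Δ2−h2·(2M2+M3)/6=-568/261
seg 3: a=-5, c=M3/2=187/261, d=(M4−M3)/(6·3)=-511/4698, b=Δ3−h3·(2M3+M4)/6=85/522
seg 4: a=-1, c=M4/2=-137/522, d=(M5−M4)/(6·3)=137/4698, b=Δ4−h4·(2M4+M5)/6=398/261
t_q=1 → seg 0, τ=1; S=5+-193/261·τ+0·τ²+-17/261·τ³=365/87

  seg 0: a=5 b=-193/261 c=0 d=-17/261
  seg 1: a=3 b=-397/261 c=-34/87 d=79/1044
  seg 2: a=-1 b=-568/261 c=11/174 d=341/4698
  seg 3: a=-5 b=85/522 c=187/261 d=-511/4698
  seg 4: a=-1 b=398/261 c=-137/522 d=137/4698
S(1) = 365/87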